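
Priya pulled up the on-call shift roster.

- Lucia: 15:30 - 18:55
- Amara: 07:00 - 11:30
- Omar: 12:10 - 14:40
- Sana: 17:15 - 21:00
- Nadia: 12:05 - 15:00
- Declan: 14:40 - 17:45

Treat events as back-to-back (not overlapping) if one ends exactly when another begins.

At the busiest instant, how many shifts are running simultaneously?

3

Sort all start/end points and keep a running count:
07:00 start Amara → 1
11:30 end Amara → 0
12:05 start Nadia → 1
12:10 start Omar → 2
14:40 end Omar → 1
14:40 start Declan → 2
15:00 end Nadia → 1
15:30 start Lucia → 2
17:15 start Sana → 3
17:45 end Declan → 2
18:55 end Lucia → 1
21:00 end Sana → 0
Peak is 3, at 17:15 (Declan, Lucia, Sana).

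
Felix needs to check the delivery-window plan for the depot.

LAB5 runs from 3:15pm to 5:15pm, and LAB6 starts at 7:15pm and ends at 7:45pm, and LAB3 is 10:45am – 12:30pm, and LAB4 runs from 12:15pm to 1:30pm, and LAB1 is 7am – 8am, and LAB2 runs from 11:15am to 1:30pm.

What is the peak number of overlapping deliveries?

3

Sort all start/end points and keep a running count:
7am start LAB1 → 1
8am end LAB1 → 0
10:45am start LAB3 → 1
11:15am start LAB2 → 2
12:15pm start LAB4 → 3
12:30pm end LAB3 → 2
1:30pm end LAB2 → 1
1:30pm end LAB4 → 0
3:15pm start LAB5 → 1
5:15pm end LAB5 → 0
7:15pm start LAB6 → 1
7:45pm end LAB6 → 0
Peak is 3, at 12:15pm (LAB2, LAB3, LAB4).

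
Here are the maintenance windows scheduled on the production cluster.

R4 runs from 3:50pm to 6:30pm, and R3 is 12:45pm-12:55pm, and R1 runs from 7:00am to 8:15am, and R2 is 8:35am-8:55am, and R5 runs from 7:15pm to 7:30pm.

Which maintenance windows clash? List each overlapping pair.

no overlapping pairs

Check each pair: they overlap iff neither finishes before the other starts.
Sorted by start: R1, R2, R3, R4, R5.
R2 starts after R1 ends, so nothing later overlaps R1 either.
R3 starts after R2 ends, so nothing later overlaps R2 either.
R4 starts after R3 ends, so nothing later overlaps R3 either.
R5 starts after R4 ends.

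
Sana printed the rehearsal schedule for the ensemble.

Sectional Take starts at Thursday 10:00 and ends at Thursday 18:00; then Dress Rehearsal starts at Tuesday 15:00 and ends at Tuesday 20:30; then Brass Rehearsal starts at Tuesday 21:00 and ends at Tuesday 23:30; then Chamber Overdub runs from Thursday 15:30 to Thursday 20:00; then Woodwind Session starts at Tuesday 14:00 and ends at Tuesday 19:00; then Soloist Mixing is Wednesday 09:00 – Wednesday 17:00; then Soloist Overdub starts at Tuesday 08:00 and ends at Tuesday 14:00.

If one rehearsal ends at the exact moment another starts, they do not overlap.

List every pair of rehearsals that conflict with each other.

Check each pair: they overlap iff neither finishes before the other starts.
Sorted by start: Soloist Overdub, Woodwind Session, Dress Rehearsal, Brass Rehearsal, Soloist Mixing, Sectional Take, Chamber Overdub.
Woodwind Session starts exactly when Soloist Overdub ends (back-to-back, no overlap); Soloist Overdub is clear from here.
Dress Rehearsal starts before Woodwind Session ends → Woodwind Session and Dress Rehearsal overlap.
Brass Rehearsal starts after Woodwind Session ends; Woodwind Session is clear from here.
Brass Rehearsal starts after Dress Rehearsal ends; Dress Rehearsal is clear from here.
Soloist Mixing starts after Brass Rehearsal ends; Brass Rehearsal is clear from here.
Sectional Take starts after Soloist Mixing ends; Soloist Mixing is clear from here.
Chamber Overdub starts before Sectional Take ends → Sectional Take and Chamber Overdub overlap.

Chamber Overdub & Sectional Take, Dress Rehearsal & Woodwind Session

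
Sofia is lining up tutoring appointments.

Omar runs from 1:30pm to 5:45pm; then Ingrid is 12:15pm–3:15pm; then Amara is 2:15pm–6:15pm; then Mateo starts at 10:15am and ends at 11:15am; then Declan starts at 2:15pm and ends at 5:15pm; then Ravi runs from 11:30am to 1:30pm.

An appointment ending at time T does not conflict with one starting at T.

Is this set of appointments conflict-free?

Sorted by start: Mateo, Ravi, Ingrid, Omar, Declan, Amara.
Ravi starts after Mateo ends, so nothing later overlaps Mateo either.
Ingrid starts before Ravi ends → Ravi and Ingrid overlap.
That's a conflict, so the schedule is not conflict-free.

No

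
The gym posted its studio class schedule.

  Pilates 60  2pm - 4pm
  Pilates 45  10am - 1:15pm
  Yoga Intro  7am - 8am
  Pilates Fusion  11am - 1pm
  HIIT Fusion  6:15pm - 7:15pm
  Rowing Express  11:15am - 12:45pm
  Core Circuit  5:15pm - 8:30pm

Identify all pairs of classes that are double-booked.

Sorted by start: Yoga Intro, Pilates 45, Pilates Fusion, Rowing Express, Pilates 60, Core Circuit, HIIT Fusion.
Pilates 45 starts after Yoga Intro ends, so Yoga Intro has no further overlaps.
Pilates Fusion starts before Pilates 45 ends → Pilates 45 and Pilates Fusion overlap.
Rowing Express starts before Pilates 45 ends → Pilates 45 and Rowing Express overlap.
Pilates 60 starts after Pilates 45 ends, so Pilates 45 has no further overlaps.
Rowing Express starts before Pilates Fusion ends → Pilates Fusion and Rowing Express overlap.
Pilates 60 starts after Pilates Fusion ends, so Pilates Fusion has no further overlaps.
Pilates 60 starts after Rowing Express ends, so Rowing Express has no further overlaps.
Core Circuit starts after Pilates 60 ends, so Pilates 60 has no further overlaps.
HIIT Fusion starts before Core Circuit ends → Core Circuit and HIIT Fusion overlap.

Core Circuit & HIIT Fusion, Pilates 45 & Pilates Fusion, Pilates 45 & Rowing Express, Pilates Fusion & Rowing Express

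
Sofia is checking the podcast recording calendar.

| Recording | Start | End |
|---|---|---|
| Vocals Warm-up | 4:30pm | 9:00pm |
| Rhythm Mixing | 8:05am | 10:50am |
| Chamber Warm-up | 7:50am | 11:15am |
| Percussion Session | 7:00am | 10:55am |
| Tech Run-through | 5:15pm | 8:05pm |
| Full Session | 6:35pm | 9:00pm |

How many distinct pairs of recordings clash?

6

Sorted by start: Percussion Session, Chamber Warm-up, Rhythm Mixing, Vocals Warm-up, Tech Run-through, Full Session.
Chamber Warm-up starts before Percussion Session ends → Percussion Session and Chamber Warm-up overlap.
Rhythm Mixing starts before Percussion Session ends → Percussion Session and Rhythm Mixing overlap.
Vocals Warm-up starts after Percussion Session ends, so nothing later overlaps Percussion Session either.
Rhythm Mixing starts before Chamber Warm-up ends → Chamber Warm-up and Rhythm Mixing overlap.
Vocals Warm-up starts after Chamber Warm-up ends, so nothing later overlaps Chamber Warm-up either.
Vocals Warm-up starts after Rhythm Mixing ends, so nothing later overlaps Rhythm Mixing either.
Tech Run-through starts before Vocals Warm-up ends → Vocals Warm-up and Tech Run-through overlap.
Full Session starts before Vocals Warm-up ends → Vocals Warm-up and Full Session overlap.
Full Session starts before Tech Run-through ends → Tech Run-through and Full Session overlap.
Overlapping pairs: Chamber Warm-up & Percussion Session, Chamber Warm-up & Rhythm Mixing, Full Session & Tech Run-through, Full Session & Vocals Warm-up, Percussion Session & Rhythm Mixing, Tech Run-through & Vocals Warm-up — 6 in total.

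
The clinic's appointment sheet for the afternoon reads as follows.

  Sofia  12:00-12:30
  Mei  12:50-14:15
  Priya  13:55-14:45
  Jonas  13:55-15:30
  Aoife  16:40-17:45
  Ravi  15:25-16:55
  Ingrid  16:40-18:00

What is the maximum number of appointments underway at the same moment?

Sort all start/end points and keep a running count:
12:00 start Sofia → 1
12:30 end Sofia → 0
12:50 start Mei → 1
13:55 start Jonas → 2
13:55 start Priya → 3
14:15 end Mei → 2
14:45 end Priya → 1
15:25 start Ravi → 2
15:30 end Jonas → 1
16:40 start Aoife → 2
16:40 start Ingrid → 3
16:55 end Ravi → 2
17:45 end Aoife → 1
18:00 end Ingrid → 0
Peak is 3, at 13:55 (Jonas, Mei, Priya).

3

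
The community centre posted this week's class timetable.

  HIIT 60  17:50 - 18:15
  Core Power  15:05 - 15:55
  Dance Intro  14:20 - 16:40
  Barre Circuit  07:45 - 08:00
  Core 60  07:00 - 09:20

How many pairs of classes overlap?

2

Two intervals overlap when each starts before the other ends.
Sorted by start: Core 60, Barre Circuit, Dance Intro, Core Power, HIIT 60.
Barre Circuit starts before Core 60 ends → Core 60 and Barre Circuit overlap.
Dance Intro starts after Core 60 ends; Core 60 is clear from here.
Dance Intro starts after Barre Circuit ends; Barre Circuit is clear from here.
Core Power starts before Dance Intro ends → Dance Intro and Core Power overlap.
HIIT 60 starts after Dance Intro ends.
HIIT 60 starts after Core Power ends.
Overlapping pairs: Barre Circuit & Core 60, Core Power & Dance Intro — 2 in total.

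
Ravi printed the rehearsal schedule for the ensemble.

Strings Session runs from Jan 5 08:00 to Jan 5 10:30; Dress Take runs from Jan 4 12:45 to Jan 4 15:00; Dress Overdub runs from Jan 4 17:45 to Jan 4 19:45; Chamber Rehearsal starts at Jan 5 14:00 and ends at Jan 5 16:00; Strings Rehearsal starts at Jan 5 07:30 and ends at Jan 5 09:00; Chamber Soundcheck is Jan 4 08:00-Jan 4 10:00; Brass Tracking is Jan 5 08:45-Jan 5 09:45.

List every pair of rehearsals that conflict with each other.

Brass Tracking & Strings Rehearsal, Brass Tracking & Strings Session, Strings Rehearsal & Strings Session

Check each pair: they overlap iff neither finishes before the other starts.
Sorted by start: Chamber Soundcheck, Dress Take, Dress Overdub, Strings Rehearsal, Strings Session, Brass Tracking, Chamber Rehearsal.
Dress Take starts after Chamber Soundcheck ends — done with Chamber Soundcheck.
Dress Overdub starts after Dress Take ends — done with Dress Take.
Strings Rehearsal starts after Dress Overdub ends — done with Dress Overdub.
Strings Session starts before Strings Rehearsal ends → Strings Rehearsal and Strings Session overlap.
Brass Tracking starts before Strings Rehearsal ends → Strings Rehearsal and Brass Tracking overlap.
Chamber Rehearsal starts after Strings Rehearsal ends.
Brass Tracking starts before Strings Session ends → Strings Session and Brass Tracking overlap.
Chamber Rehearsal starts after Strings Session ends.
Chamber Rehearsal starts after Brass Tracking ends.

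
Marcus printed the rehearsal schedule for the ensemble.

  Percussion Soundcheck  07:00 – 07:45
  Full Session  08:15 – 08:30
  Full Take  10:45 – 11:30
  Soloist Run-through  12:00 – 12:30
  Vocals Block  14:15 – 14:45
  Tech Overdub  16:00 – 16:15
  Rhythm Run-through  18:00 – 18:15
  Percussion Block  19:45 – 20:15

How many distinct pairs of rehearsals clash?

0

Two intervals overlap when each starts before the other ends.
Sorted by start: Percussion Soundcheck, Full Session, Full Take, Soloist Run-through, Vocals Block, Tech Overdub, Rhythm Run-through, Percussion Block.
Full Session starts after Percussion Soundcheck ends — done with Percussion Soundcheck.
Full Take starts after Full Session ends — done with Full Session.
Soloist Run-through starts after Full Take ends — done with Full Take.
Vocals Block starts after Soloist Run-through ends — done with Soloist Run-through.
Tech Overdub starts after Vocals Block ends — done with Vocals Block.
Rhythm Run-through starts after Tech Overdub ends — done with Tech Overdub.
Percussion Block starts after Rhythm Run-through ends.
No pair overlaps.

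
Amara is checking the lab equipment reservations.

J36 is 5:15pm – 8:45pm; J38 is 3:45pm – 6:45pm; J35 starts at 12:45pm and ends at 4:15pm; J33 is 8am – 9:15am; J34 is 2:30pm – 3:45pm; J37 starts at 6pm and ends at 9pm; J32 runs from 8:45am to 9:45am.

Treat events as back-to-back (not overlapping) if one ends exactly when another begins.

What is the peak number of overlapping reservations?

Walk through starts and ends in time order (an end at T is processed before a start at T):
8am start J33 → 1
8:45am start J32 → 2
9:15am end J33 → 1
9:45am end J32 → 0
12:45pm start J35 → 1
2:30pm start J34 → 2
3:45pm end J34 → 1
3:45pm start J38 → 2
4:15pm end J35 → 1
5:15pm start J36 → 2
6pm start J37 → 3
6:45pm end J38 → 2
8:45pm end J36 → 1
9pm end J37 → 0
Peak is 3, at 6pm (J36, J37, J38).

3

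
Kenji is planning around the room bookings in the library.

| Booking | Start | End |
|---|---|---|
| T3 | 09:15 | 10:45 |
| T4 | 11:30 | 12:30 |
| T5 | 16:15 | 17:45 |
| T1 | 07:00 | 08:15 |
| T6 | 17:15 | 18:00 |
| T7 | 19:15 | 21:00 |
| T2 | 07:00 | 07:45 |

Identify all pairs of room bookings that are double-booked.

Sorted by start: T1, T2, T3, T4, T5, T6, T7.
T2 starts before T1 ends → T1 and T2 overlap.
T3 starts after T1 ends — done with T1.
T3 starts after T2 ends — done with T2.
T4 starts after T3 ends — done with T3.
T5 starts after T4 ends — done with T4.
T6 starts before T5 ends → T5 and T6 overlap.
T7 starts after T5 ends.
T7 starts after T6 ends.

T1 & T2, T5 & T6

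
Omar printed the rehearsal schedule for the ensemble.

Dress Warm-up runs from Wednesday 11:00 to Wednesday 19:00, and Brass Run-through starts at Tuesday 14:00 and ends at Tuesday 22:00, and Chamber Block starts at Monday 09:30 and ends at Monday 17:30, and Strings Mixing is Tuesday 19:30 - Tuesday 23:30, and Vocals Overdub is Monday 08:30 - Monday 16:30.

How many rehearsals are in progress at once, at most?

Sort all start/end points and keep a running count:
Monday 08:30 start Vocals Overdub → 1
Monday 09:30 start Chamber Block → 2
Monday 16:30 end Vocals Overdub → 1
Monday 17:30 end Chamber Block → 0
Tuesday 14:00 start Brass Run-through → 1
Tuesday 19:30 start Strings Mixing → 2
Tuesday 22:00 end Brass Run-through → 1
Tuesday 23:30 end Strings Mixing → 0
Wednesday 11:00 start Dress Warm-up → 1
Wednesday 19:00 end Dress Warm-up → 0
Peak is 2, at Monday 09:30 (Chamber Block, Vocals Overdub).

2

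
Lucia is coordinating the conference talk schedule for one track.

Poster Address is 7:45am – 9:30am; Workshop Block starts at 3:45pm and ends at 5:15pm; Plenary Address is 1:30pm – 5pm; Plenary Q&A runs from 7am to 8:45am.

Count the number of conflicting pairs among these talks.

2

Sorted by start: Plenary Q&A, Poster Address, Plenary Address, Workshop Block.
Poster Address starts before Plenary Q&A ends → Plenary Q&A and Poster Address overlap.
Plenary Address starts after Plenary Q&A ends, so Plenary Q&A has no further overlaps.
Plenary Address starts after Poster Address ends, so Poster Address has no further overlaps.
Workshop Block starts before Plenary Address ends → Plenary Address and Workshop Block overlap.
Overlapping pairs: Plenary Address & Workshop Block, Plenary Q&A & Poster Address — 2 in total.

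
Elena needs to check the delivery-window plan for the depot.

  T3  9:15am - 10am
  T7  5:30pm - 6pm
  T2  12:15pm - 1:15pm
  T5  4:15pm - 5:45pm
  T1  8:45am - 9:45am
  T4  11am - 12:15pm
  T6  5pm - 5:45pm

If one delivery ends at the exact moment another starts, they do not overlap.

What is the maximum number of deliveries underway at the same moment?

Sort all start/end points and keep a running count:
8:45am start T1 → 1
9:15am start T3 → 2
9:45am end T1 → 1
10am end T3 → 0
11am start T4 → 1
12:15pm end T4 → 0
12:15pm start T2 → 1
1:15pm end T2 → 0
4:15pm start T5 → 1
5pm start T6 → 2
5:30pm start T7 → 3
5:45pm end T5 → 2
5:45pm end T6 → 1
6pm end T7 → 0
Peak is 3, at 5:30pm (T5, T6, T7).

3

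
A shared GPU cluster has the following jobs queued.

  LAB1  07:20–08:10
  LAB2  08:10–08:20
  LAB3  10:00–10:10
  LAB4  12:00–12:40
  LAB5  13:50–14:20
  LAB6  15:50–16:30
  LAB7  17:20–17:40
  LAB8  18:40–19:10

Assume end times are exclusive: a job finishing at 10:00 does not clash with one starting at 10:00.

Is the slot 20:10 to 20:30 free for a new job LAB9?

Yes — the slot is free

LAB1: ends 08:10 at or before LAB9 starts 20:10 → clear.
LAB2: ends 08:20 at or before LAB9 starts 20:10 → clear.
LAB3: ends 10:10 at or before LAB9 starts 20:10 → clear.
LAB4: ends 12:40 at or before LAB9 starts 20:10 → clear.
LAB5: ends 14:20 at or before LAB9 starts 20:10 → clear.
LAB6: ends 16:30 at or before LAB9 starts 20:10 → clear.
LAB7: ends 17:40 at or before LAB9 starts 20:10 → clear.
LAB8: ends 19:10 at or before LAB9 starts 20:10 → clear.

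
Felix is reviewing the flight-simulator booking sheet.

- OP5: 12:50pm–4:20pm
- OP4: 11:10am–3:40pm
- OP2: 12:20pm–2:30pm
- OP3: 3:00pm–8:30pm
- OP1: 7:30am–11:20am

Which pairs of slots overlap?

Check each pair: they overlap iff neither finishes before the other starts.
Sorted by start: OP1, OP4, OP2, OP5, OP3.
OP4 starts before OP1 ends → OP1 and OP4 overlap.
OP2 starts after OP1 ends, so nothing later overlaps OP1 either.
OP2 starts before OP4 ends → OP4 and OP2 overlap.
OP5 starts before OP4 ends → OP4 and OP5 overlap.
OP3 starts before OP4 ends → OP4 and OP3 overlap.
OP5 starts before OP2 ends → OP2 and OP5 overlap.
OP3 starts after OP2 ends.
OP3 starts before OP5 ends → OP5 and OP3 overlap.

OP1 & OP4, OP2 & OP4, OP2 & OP5, OP3 & OP4, OP3 & OP5, OP4 & OP5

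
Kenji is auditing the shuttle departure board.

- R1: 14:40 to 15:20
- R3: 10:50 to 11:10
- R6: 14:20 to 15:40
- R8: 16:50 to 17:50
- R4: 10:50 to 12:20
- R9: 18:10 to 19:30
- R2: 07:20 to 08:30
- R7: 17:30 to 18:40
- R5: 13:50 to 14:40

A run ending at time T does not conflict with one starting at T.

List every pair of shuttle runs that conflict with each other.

R1 & R6, R3 & R4, R5 & R6, R7 & R8, R7 & R9

Check each pair: they overlap iff neither finishes before the other starts.
Sorted by start: R2, R3, R4, R5, R6, R1, R8, R7, R9.
R3 starts after R2 ends, so nothing later overlaps R2 either.
R4 starts before R3 ends → R3 and R4 overlap.
R5 starts after R3 ends, so nothing later overlaps R3 either.
R5 starts after R4 ends, so nothing later overlaps R4 either.
R6 starts before R5 ends → R5 and R6 overlap.
R1 starts exactly when R5 ends (back-to-back, no overlap), so nothing later overlaps R5 either.
R1 starts before R6 ends → R6 and R1 overlap.
R8 starts after R6 ends, so nothing later overlaps R6 either.
R8 starts after R1 ends, so nothing later overlaps R1 either.
R7 starts before R8 ends → R8 and R7 overlap.
R9 starts after R8 ends.
R9 starts before R7 ends → R7 and R9 overlap.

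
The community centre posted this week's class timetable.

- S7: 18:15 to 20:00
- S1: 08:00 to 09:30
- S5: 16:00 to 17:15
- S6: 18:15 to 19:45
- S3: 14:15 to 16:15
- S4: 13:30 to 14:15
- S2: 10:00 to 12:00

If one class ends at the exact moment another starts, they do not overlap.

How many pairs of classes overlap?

Sorted by start: S1, S2, S4, S3, S5, S6, S7.
S2 starts after S1 ends — done with S1.
S4 starts after S2 ends — done with S2.
S3 starts exactly when S4 ends (back-to-back, no overlap) — done with S4.
S5 starts before S3 ends → S3 and S5 overlap.
S6 starts after S3 ends — done with S3.
S6 starts after S5 ends — done with S5.
S7 starts before S6 ends → S6 and S7 overlap.
Overlapping pairs: S3 & S5, S6 & S7 — 2 in total.

2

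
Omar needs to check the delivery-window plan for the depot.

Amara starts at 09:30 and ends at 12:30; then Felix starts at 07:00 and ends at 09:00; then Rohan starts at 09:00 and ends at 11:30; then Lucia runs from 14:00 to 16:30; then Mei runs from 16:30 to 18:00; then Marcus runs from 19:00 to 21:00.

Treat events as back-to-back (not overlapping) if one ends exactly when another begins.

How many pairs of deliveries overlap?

Two intervals overlap when each starts before the other ends.
Sorted by start: Felix, Rohan, Amara, Lucia, Mei, Marcus.
Rohan starts exactly when Felix ends (back-to-back, no overlap) — done with Felix.
Amara starts before Rohan ends → Rohan and Amara overlap.
Lucia starts after Rohan ends — done with Rohan.
Lucia starts after Amara ends — done with Amara.
Mei starts exactly when Lucia ends (back-to-back, no overlap) — done with Lucia.
Marcus starts after Mei ends.
Overlapping pairs: Amara & Rohan — 1 in total.

1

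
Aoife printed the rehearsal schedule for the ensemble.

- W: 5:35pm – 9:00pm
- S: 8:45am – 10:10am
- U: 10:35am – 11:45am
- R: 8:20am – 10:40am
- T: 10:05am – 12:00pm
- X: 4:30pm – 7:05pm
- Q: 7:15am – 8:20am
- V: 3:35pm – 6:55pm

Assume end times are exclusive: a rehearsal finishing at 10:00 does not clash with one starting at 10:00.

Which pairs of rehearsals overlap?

R & S, R & T, R & U, S & T, T & U, V & W, V & X, W & X

Sorted by start: Q, R, S, T, U, V, X, W.
R starts exactly when Q ends (back-to-back, no overlap), so Q has no further overlaps.
S starts before R ends → R and S overlap.
T starts before R ends → R and T overlap.
U starts before R ends → R and U overlap.
V starts after R ends, so R has no further overlaps.
T starts before S ends → S and T overlap.
U starts after S ends, so S has no further overlaps.
U starts before T ends → T and U overlap.
V starts after T ends, so T has no further overlaps.
V starts after U ends, so U has no further overlaps.
X starts before V ends → V and X overlap.
W starts before V ends → V and W overlap.
W starts before X ends → X and W overlap.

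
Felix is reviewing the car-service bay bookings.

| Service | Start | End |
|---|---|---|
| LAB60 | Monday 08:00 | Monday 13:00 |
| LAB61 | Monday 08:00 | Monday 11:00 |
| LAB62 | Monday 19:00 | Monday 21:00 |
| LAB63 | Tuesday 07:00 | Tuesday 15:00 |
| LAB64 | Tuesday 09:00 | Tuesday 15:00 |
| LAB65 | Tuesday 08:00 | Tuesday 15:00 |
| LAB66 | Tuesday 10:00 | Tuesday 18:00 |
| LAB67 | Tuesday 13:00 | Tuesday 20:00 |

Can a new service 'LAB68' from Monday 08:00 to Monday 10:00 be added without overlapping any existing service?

LAB60: starts Monday 08:00 before LAB68 ends Monday 10:00, and ends Monday 13:00 after LAB68 starts Monday 08:00 → overlap.
LAB61: starts Monday 08:00 before LAB68 ends Monday 10:00, and ends Monday 11:00 after LAB68 starts Monday 08:00 → overlap.
LAB62: starts Monday 19:00 at or after LAB68 ends Monday 10:00 → clear.
LAB63: starts Tuesday 07:00 at or after LAB68 ends Monday 10:00 → clear.
LAB65: starts Tuesday 08:00 at or after LAB68 ends Monday 10:00 → clear.
LAB64: starts Tuesday 09:00 at or after LAB68 ends Monday 10:00 → clear.
LAB66: starts Tuesday 10:00 at or after LAB68 ends Monday 10:00 → clear.
LAB67: starts Tuesday 13:00 at or after LAB68 ends Monday 10:00 → clear.
LAB68 overlaps LAB60, LAB61.

No — it overlaps LAB60, LAB61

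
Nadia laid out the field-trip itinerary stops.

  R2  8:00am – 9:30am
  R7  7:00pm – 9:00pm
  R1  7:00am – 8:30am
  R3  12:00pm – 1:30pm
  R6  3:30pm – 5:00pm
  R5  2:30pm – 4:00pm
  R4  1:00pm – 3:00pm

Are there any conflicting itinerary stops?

Check each pair: they overlap iff neither finishes before the other starts.
Sorted by start: R1, R2, R3, R4, R5, R6, R7.
R2 starts before R1 ends → R1 and R2 overlap.
That's a conflict, so the schedule is not conflict-free.

Yes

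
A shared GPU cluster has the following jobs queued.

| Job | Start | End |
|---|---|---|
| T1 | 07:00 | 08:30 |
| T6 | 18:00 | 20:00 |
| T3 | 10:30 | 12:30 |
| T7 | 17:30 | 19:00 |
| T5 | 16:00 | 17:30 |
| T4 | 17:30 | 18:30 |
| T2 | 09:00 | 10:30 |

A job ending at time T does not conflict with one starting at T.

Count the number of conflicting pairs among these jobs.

3

Two intervals overlap when each starts before the other ends.
Sorted by start: T1, T2, T3, T5, T4, T7, T6.
T2 starts after T1 ends, so nothing later overlaps T1 either.
T3 starts exactly when T2 ends (back-to-back, no overlap), so nothing later overlaps T2 either.
T5 starts after T3 ends, so nothing later overlaps T3 either.
T4 starts exactly when T5 ends (back-to-back, no overlap), so nothing later overlaps T5 either.
T7 starts before T4 ends → T4 and T7 overlap.
T6 starts before T4 ends → T4 and T6 overlap.
T6 starts before T7 ends → T7 and T6 overlap.
Overlapping pairs: T4 & T6, T4 & T7, T6 & T7 — 3 in total.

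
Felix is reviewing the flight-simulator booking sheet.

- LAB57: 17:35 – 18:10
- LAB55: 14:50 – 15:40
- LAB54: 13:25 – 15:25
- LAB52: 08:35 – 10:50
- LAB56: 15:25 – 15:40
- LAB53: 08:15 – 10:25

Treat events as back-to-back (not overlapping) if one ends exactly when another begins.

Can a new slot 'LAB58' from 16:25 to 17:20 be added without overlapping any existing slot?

LAB53: ends 10:25 at or before LAB58 starts 16:25 → clear.
LAB52: ends 10:50 at or before LAB58 starts 16:25 → clear.
LAB54: ends 15:25 at or before LAB58 starts 16:25 → clear.
LAB55: ends 15:40 at or before LAB58 starts 16:25 → clear.
LAB56: ends 15:40 at or before LAB58 starts 16:25 → clear.
LAB57: starts 17:35 at or after LAB58 ends 17:20 → clear.

Yes — the slot is free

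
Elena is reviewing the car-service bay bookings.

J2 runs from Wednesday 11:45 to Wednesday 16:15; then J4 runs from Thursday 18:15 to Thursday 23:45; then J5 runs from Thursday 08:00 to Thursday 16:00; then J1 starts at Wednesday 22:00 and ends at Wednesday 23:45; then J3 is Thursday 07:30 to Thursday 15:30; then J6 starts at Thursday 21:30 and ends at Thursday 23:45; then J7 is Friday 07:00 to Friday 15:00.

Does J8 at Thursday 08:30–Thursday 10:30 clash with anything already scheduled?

J2: ends Wednesday 16:15 at or before J8 starts Thursday 08:30 → clear.
J1: ends Wednesday 23:45 at or before J8 starts Thursday 08:30 → clear.
J3: starts Thursday 07:30 before J8 ends Thursday 10:30, and ends Thursday 15:30 after J8 starts Thursday 08:30 → overlap.
J5: starts Thursday 08:00 before J8 ends Thursday 10:30, and ends Thursday 16:00 after J8 starts Thursday 08:30 → overlap.
J4: starts Thursday 18:15 at or after J8 ends Thursday 10:30 → clear.
J6: starts Thursday 21:30 at or after J8 ends Thursday 10:30 → clear.
J7: starts Friday 07:00 at or after J8 ends Thursday 10:30 → clear.
J8 overlaps J3, J5.

Yes — it overlaps J3, J5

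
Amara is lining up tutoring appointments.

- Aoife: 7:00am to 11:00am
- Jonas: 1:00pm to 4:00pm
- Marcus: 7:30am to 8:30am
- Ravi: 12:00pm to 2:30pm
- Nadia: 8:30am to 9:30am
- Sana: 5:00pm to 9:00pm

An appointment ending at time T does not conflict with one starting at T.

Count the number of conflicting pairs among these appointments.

Sorted by start: Aoife, Marcus, Nadia, Ravi, Jonas, Sana.
Marcus starts before Aoife ends → Aoife and Marcus overlap.
Nadia starts before Aoife ends → Aoife and Nadia overlap.
Ravi starts after Aoife ends, so Aoife has no further overlaps.
Nadia starts exactly when Marcus ends (back-to-back, no overlap), so Marcus has no further overlaps.
Ravi starts after Nadia ends, so Nadia has no further overlaps.
Jonas starts before Ravi ends → Ravi and Jonas overlap.
Sana starts after Ravi ends.
Sana starts after Jonas ends.
Overlapping pairs: Aoife & Marcus, Aoife & Nadia, Jonas & Ravi — 3 in total.

3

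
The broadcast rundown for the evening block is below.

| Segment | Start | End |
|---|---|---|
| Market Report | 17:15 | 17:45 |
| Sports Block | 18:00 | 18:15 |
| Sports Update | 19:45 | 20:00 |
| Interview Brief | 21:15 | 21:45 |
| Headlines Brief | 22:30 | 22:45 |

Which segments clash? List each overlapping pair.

no overlapping pairs

Sorted by start: Market Report, Sports Block, Sports Update, Interview Brief, Headlines Brief.
Sports Block starts after Market Report ends — done with Market Report.
Sports Update starts after Sports Block ends — done with Sports Block.
Interview Brief starts after Sports Update ends — done with Sports Update.
Headlines Brief starts after Interview Brief ends.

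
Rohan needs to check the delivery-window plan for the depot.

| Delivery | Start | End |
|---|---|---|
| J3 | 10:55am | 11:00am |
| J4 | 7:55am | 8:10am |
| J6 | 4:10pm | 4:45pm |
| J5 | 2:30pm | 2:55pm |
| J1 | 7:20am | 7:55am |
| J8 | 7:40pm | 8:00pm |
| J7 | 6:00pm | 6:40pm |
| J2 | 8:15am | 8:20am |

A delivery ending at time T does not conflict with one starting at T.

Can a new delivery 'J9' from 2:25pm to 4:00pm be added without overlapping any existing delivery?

No — it overlaps J5

J1: ends 7:55am at or before J9 starts 2:25pm → clear.
J4: ends 8:10am at or before J9 starts 2:25pm → clear.
J2: ends 8:20am at or before J9 starts 2:25pm → clear.
J3: ends 11:00am at or before J9 starts 2:25pm → clear.
J5: starts 2:30pm before J9 ends 4:00pm, and ends 2:55pm after J9 starts 2:25pm → overlap.
J6: starts 4:10pm at or after J9 ends 4:00pm → clear.
J7: starts 6:00pm at or after J9 ends 4:00pm → clear.
J8: starts 7:40pm at or after J9 ends 4:00pm → clear.
J9 overlaps J5.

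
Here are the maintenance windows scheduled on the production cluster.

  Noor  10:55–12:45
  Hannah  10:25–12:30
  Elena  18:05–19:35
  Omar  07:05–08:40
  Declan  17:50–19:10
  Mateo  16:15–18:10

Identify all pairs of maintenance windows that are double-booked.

Declan & Elena, Declan & Mateo, Elena & Mateo, Hannah & Noor

Sorted by start: Omar, Hannah, Noor, Mateo, Declan, Elena.
Hannah starts after Omar ends — done with Omar.
Noor starts before Hannah ends → Hannah and Noor overlap.
Mateo starts after Hannah ends — done with Hannah.
Mateo starts after Noor ends — done with Noor.
Declan starts before Mateo ends → Mateo and Declan overlap.
Elena starts before Mateo ends → Mateo and Elena overlap.
Elena starts before Declan ends → Declan and Elena overlap.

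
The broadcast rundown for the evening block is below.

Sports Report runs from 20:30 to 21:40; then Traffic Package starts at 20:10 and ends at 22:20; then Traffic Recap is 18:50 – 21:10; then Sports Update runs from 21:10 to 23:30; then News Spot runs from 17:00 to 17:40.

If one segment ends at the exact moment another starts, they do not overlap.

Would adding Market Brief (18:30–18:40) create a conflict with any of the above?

No — it doesn't clash with anything

News Spot: ends 17:40 at or before Market Brief starts 18:30 → clear.
Traffic Recap: starts 18:50 at or after Market Brief ends 18:40 → clear.
Traffic Package: starts 20:10 at or after Market Brief ends 18:40 → clear.
Sports Report: starts 20:30 at or after Market Brief ends 18:40 → clear.
Sports Update: starts 21:10 at or after Market Brief ends 18:40 → clear.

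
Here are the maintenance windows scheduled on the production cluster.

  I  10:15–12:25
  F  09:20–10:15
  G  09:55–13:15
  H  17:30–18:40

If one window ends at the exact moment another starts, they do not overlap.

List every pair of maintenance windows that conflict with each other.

Sorted by start: F, G, I, H.
G starts before F ends → F and G overlap.
I starts exactly when F ends (back-to-back, no overlap); F is clear from here.
I starts before G ends → G and I overlap.
H starts after G ends.
H starts after I ends.

F & G, G & I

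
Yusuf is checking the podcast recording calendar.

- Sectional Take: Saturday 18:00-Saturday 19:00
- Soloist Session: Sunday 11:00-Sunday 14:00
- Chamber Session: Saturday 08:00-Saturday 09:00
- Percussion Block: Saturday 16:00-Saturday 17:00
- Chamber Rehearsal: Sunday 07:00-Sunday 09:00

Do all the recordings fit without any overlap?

Sorted by start: Chamber Session, Percussion Block, Sectional Take, Chamber Rehearsal, Soloist Session.
Percussion Block starts after Chamber Session ends; Chamber Session is clear from here.
Sectional Take starts after Percussion Block ends; Percussion Block is clear from here.
Chamber Rehearsal starts after Sectional Take ends; Sectional Take is clear from here.
Soloist Session starts after Chamber Rehearsal ends.
Every pair is clear; the schedule has no overlaps.

Yes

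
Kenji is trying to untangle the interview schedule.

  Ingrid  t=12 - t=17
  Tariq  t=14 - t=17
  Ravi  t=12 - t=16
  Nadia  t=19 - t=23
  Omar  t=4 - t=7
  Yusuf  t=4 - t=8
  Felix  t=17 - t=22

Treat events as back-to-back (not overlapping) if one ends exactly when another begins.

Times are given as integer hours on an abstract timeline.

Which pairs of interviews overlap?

Felix & Nadia, Ingrid & Ravi, Ingrid & Tariq, Omar & Yusuf, Ravi & Tariq

Sorted by start: Yusuf, Omar, Ingrid, Ravi, Tariq, Felix, Nadia.
Omar starts before Yusuf ends → Yusuf and Omar overlap.
Ingrid starts after Yusuf ends; Yusuf is clear from here.
Ingrid starts after Omar ends; Omar is clear from here.
Ravi starts before Ingrid ends → Ingrid and Ravi overlap.
Tariq starts before Ingrid ends → Ingrid and Tariq overlap.
Felix starts exactly when Ingrid ends (back-to-back, no overlap); Ingrid is clear from here.
Tariq starts before Ravi ends → Ravi and Tariq overlap.
Felix starts after Ravi ends; Ravi is clear from here.
Felix starts exactly when Tariq ends (back-to-back, no overlap); Tariq is clear from here.
Nadia starts before Felix ends → Felix and Nadia overlap.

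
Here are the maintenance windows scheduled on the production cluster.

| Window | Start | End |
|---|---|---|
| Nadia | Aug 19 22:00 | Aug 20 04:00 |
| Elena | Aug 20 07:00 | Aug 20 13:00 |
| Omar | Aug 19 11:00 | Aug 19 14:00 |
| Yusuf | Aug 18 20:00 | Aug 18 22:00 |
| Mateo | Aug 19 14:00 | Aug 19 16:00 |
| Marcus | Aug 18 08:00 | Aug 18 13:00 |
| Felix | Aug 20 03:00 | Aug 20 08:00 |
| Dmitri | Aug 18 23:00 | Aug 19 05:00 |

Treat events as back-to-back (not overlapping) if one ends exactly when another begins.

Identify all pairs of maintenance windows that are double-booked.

Check each pair: they overlap iff neither finishes before the other starts.
Sorted by start: Marcus, Yusuf, Dmitri, Omar, Mateo, Nadia, Felix, Elena.
Yusuf starts after Marcus ends, so nothing later overlaps Marcus either.
Dmitri starts after Yusuf ends, so nothing later overlaps Yusuf either.
Omar starts after Dmitri ends, so nothing later overlaps Dmitri either.
Mateo starts exactly when Omar ends (back-to-back, no overlap), so nothing later overlaps Omar either.
Nadia starts after Mateo ends, so nothing later overlaps Mateo either.
Felix starts before Nadia ends → Nadia and Felix overlap.
Elena starts after Nadia ends.
Elena starts before Felix ends → Felix and Elena overlap.

Elena & Felix, Felix & Nadia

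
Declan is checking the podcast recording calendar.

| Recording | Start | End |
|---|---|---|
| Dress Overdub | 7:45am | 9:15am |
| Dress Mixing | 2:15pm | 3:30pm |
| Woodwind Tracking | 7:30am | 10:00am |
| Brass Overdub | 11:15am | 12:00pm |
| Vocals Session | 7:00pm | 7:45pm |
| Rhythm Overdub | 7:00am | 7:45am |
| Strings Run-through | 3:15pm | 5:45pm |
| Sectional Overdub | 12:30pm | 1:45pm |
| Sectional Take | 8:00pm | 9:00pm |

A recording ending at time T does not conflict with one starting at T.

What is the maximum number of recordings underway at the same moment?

Sort all start/end points and keep a running count:
7:00am start Rhythm Overdub → 1
7:30am start Woodwind Tracking → 2
7:45am end Rhythm Overdub → 1
7:45am start Dress Overdub → 2
9:15am end Dress Overdub → 1
10:00am end Woodwind Tracking → 0
11:15am start Brass Overdub → 1
12:00pm end Brass Overdub → 0
12:30pm start Sectional Overdub → 1
1:45pm end Sectional Overdub → 0
2:15pm start Dress Mixing → 1
3:15pm start Strings Run-through → 2
3:30pm end Dress Mixing → 1
5:45pm end Strings Run-through → 0
7:00pm start Vocals Session → 1
7:45pm end Vocals Session → 0
8:00pm start Sectional Take → 1
9:00pm end Sectional Take → 0
Peak is 2, at 7:30am (Rhythm Overdub, Woodwind Tracking).

2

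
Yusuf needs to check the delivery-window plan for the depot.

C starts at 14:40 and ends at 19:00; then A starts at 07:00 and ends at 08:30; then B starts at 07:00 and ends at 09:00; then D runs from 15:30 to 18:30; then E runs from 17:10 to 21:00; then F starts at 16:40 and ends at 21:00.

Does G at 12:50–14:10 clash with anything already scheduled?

A: ends 08:30 at or before G starts 12:50 → clear.
B: ends 09:00 at or before G starts 12:50 → clear.
C: starts 14:40 at or after G ends 14:10 → clear.
D: starts 15:30 at or after G ends 14:10 → clear.
F: starts 16:40 at or after G ends 14:10 → clear.
E: starts 17:10 at or after G ends 14:10 → clear.

No — it doesn't clash with anything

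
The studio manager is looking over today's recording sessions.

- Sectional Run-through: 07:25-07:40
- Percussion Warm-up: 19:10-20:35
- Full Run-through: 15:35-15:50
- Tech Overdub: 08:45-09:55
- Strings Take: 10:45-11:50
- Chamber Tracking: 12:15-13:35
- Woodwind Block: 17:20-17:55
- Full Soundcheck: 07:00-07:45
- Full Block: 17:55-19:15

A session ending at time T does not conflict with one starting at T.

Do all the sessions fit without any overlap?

Check each pair: they overlap iff neither finishes before the other starts.
Sorted by start: Full Soundcheck, Sectional Run-through, Tech Overdub, Strings Take, Chamber Tracking, Full Run-through, Woodwind Block, Full Block, Percussion Warm-up.
Sectional Run-through starts before Full Soundcheck ends → Full Soundcheck and Sectional Run-through overlap.
That's a conflict, so the schedule is not conflict-free.

No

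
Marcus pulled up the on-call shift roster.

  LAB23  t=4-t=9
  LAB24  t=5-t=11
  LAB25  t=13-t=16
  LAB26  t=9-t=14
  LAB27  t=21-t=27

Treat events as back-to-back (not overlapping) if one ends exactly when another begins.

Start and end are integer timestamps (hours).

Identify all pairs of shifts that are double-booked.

LAB23 & LAB24, LAB24 & LAB26, LAB25 & LAB26

Sorted by start: LAB23, LAB24, LAB26, LAB25, LAB27.
LAB24 starts before LAB23 ends → LAB23 and LAB24 overlap.
LAB26 starts exactly when LAB23 ends (back-to-back, no overlap) — done with LAB23.
LAB26 starts before LAB24 ends → LAB24 and LAB26 overlap.
LAB25 starts after LAB24 ends — done with LAB24.
LAB25 starts before LAB26 ends → LAB26 and LAB25 overlap.
LAB27 starts after LAB26 ends.
LAB27 starts after LAB25 ends.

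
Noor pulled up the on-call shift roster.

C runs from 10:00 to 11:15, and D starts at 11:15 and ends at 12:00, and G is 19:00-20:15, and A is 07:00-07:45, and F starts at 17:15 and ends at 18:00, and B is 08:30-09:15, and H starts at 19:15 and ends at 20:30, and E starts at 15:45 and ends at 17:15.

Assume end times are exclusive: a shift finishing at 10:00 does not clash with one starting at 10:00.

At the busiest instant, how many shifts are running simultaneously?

2

Sweep the timeline, counting +1 at each start and −1 at each end (ends before starts at a tie):
07:00 start A → 1
07:45 end A → 0
08:30 start B → 1
09:15 end B → 0
10:00 start C → 1
11:15 end C → 0
11:15 start D → 1
12:00 end D → 0
15:45 start E → 1
17:15 end E → 0
17:15 start F → 1
18:00 end F → 0
19:00 start G → 1
19:15 start H → 2
20:15 end G → 1
20:30 end H → 0
Peak is 2, at 19:15 (G, H).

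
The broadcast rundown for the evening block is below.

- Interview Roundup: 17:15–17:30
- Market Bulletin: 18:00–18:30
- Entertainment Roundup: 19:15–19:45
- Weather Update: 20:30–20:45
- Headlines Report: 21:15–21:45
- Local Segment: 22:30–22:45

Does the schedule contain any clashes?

No

Check each pair: they overlap iff neither finishes before the other starts.
Sorted by start: Interview Roundup, Market Bulletin, Entertainment Roundup, Weather Update, Headlines Report, Local Segment.
Market Bulletin starts after Interview Roundup ends, so Interview Roundup has no further overlaps.
Entertainment Roundup starts after Market Bulletin ends, so Market Bulletin has no further overlaps.
Weather Update starts after Entertainment Roundup ends, so Entertainment Roundup has no further overlaps.
Headlines Report starts after Weather Update ends, so Weather Update has no further overlaps.
Local Segment starts after Headlines Report ends.
Every pair is clear; the schedule has no overlaps.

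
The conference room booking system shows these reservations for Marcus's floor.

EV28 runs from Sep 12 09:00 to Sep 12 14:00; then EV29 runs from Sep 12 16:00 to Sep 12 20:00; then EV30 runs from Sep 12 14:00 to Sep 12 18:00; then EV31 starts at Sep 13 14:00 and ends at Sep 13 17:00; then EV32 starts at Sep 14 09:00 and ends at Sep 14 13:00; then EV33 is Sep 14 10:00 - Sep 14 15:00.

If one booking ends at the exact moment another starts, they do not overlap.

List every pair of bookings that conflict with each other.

Two intervals overlap when each starts before the other ends.
Sorted by start: EV28, EV30, EV29, EV31, EV32, EV33.
EV30 starts exactly when EV28 ends (back-to-back, no overlap), so nothing later overlaps EV28 either.
EV29 starts before EV30 ends → EV30 and EV29 overlap.
EV31 starts after EV30 ends, so nothing later overlaps EV30 either.
EV31 starts after EV29 ends, so nothing later overlaps EV29 either.
EV32 starts after EV31 ends, so nothing later overlaps EV31 either.
EV33 starts before EV32 ends → EV32 and EV33 overlap.

EV29 & EV30, EV32 & EV33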